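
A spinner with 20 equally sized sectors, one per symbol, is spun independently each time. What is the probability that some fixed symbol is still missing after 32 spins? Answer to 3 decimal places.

On each spin the fixed symbol fails to appear with probability 19/20.
P(still missing after 32) = (19/20)^32 = 0.1937.

0.194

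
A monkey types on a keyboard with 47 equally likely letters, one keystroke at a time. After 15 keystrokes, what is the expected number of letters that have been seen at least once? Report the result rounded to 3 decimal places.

For each letter, P(seen in 15 keystrokes) = 1 - (46/47)^15 = 0.2757.
By linearity of expectation, E[distinct seen] = 47·(1 - (46/47)^15) = 12.9594.

12.959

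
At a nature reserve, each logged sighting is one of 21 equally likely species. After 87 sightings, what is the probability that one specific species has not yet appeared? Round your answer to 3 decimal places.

Each sighting misses the fixed species with probability (21-1)/21 = 20/21, independently.
P(still missing after 87) = (20/21)^87 = 0.0143.

0.014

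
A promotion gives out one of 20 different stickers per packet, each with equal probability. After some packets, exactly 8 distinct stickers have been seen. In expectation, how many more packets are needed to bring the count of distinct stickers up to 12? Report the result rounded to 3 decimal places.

7.707

The wait to go from k to k+1 distinct stickers is geometric with mean 20/(20-k).
Sum over k = 8,...,11: E = 20/12 + 20/11 + 20/10 + 20/9 = 7.7071.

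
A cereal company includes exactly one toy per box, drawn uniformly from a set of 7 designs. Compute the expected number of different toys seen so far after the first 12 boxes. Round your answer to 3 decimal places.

5.899

For each toy, P(seen in 12 boxes) = 1 - (6/7)^12 = 0.8427.
By linearity of expectation, E[distinct seen] = 7·(1 - (6/7)^12) = 5.8991.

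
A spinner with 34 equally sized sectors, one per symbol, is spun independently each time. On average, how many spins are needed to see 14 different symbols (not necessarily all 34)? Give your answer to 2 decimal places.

17.70

Going from k to k+1 distinct takes a geometric number of spins with mean 34/(34-k).
Sum over k = 0,...,13: E = 34/34 + 34/33 + 34/32 + ... + 34/22 + 34/21 = 17.696.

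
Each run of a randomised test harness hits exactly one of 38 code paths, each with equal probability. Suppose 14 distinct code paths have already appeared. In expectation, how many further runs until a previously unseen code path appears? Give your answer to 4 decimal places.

Each run yields a new code path with probability (38-14)/38 = 24/38, so the wait is geometric with mean 38/24.
E = 38/24 = 1.58333.

1.5833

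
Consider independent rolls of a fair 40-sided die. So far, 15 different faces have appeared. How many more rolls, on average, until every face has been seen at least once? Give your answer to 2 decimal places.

152.64

The wait to go from k to k+1 distinct faces is geometric with mean 40/(40-k).
Sum over k = 15,...,39: E = 40/25 + 40/24 + 40/23 + ... + 40/2 + 40/1 = 152.638.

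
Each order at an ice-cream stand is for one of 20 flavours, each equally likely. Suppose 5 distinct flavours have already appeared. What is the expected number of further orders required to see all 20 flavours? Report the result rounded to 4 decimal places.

66.3646

The wait to go from k to k+1 distinct flavours is geometric with mean 20/(20-k).
Sum over k = 5,...,19: E = 20/15 + 20/14 + 20/13 + ... + 20/2 + 20/1 = 66.36458.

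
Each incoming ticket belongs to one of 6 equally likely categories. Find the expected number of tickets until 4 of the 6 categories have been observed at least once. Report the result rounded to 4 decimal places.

Going from k to k+1 distinct takes a geometric number of tickets with mean 6/(6-k).
Sum over k = 0,...,3: E = 6/6 + 6/5 + 6/4 + 6/3 = 5.70000.

5.7000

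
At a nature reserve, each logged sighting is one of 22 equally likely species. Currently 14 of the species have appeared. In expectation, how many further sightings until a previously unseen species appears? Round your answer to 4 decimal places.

Each sighting yields a new species with probability (22-14)/22 = 8/22, so the wait is geometric with mean 22/8.
E = 22/8 = 2.75000.

2.7500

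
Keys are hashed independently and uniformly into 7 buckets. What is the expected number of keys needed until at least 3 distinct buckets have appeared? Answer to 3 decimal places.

Going from k to k+1 distinct takes a geometric number of keys with mean 7/(7-k).
Sum over k = 0,...,2: E = 7/7 + 7/6 + 7/5 = 3.5667.

3.567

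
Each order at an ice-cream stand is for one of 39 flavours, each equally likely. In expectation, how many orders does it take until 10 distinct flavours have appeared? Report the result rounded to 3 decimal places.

11.384

With k distinct flavours already seen, the next new one arrives after an expected 39/(39-k) orders.
Sum over k = 0,...,9: E = 39/39 + 39/38 + 39/37 + ... + 39/31 + 39/30 = 11.3837.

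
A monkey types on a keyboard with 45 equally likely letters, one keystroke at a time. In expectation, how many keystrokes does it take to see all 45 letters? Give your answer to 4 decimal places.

197.7727

After k distinct letters have appeared, the next keystroke gives a new one with probability (45-k)/45, so the expected wait for the (k+1)-th is 45/(45-k).
E[T] = 45/45 + 45/44 + 45/43 + ... + 45/2 + 45/1 = 45·H_{45}.
H_{45} = 4.39495, so E[T] = 197.77267.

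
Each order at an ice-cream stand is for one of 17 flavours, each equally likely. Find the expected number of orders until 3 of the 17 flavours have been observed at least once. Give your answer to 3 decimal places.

Going from k to k+1 distinct takes a geometric number of orders with mean 17/(17-k).
Sum over k = 0,...,2: E = 17/17 + 17/16 + 17/15 = 3.1958.

3.196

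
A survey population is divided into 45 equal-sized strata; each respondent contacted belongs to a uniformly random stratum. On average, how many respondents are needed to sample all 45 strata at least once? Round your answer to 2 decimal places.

197.77

After k distinct strata have appeared, the next respondent gives a new one with probability (45-k)/45, so the expected wait for the (k+1)-th is 45/(45-k).
E[T] = 45/45 + 45/44 + 45/43 + ... + 45/2 + 45/1 = 45·H_{45}.
H_{45} = 4.395, so E[T] = 197.773.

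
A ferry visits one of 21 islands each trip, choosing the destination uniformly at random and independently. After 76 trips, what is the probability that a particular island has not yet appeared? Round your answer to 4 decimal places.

On each trip the fixed island fails to appear with probability 20/21.
P(still missing after 76) = (20/21)^76 = 0.02453.

0.0245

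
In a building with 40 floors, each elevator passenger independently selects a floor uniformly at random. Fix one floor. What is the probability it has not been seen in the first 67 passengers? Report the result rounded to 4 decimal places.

0.1834

Each passenger misses the fixed floor with probability (40-1)/40 = 39/40, independently.
P(still missing after 67) = (39/40)^67 = 0.18336.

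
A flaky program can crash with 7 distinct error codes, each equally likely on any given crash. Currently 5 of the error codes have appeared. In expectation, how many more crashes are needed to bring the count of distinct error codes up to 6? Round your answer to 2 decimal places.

The wait to go from k to k+1 distinct error codes is geometric with mean 7/(7-k).
Only the k = 5 term is needed: E = 7/2 = 3.500.

3.50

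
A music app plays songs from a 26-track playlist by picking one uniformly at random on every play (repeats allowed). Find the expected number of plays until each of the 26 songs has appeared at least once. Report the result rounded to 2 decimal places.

The wait to go from k to k+1 distinct songs is geometric with mean 26/(26-k).
E[T] = 26/26 + 26/25 + 26/24 + ... + 26/2 + 26/1 = 26·H_{26}.
H_{26} = 3.854, so E[T] = 100.215.

100.21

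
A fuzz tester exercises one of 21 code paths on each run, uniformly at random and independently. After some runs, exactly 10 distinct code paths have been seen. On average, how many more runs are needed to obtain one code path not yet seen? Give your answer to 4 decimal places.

1.9091

Each run yields a new code path with probability (21-10)/21 = 11/21, so the wait is geometric with mean 21/11.
E = 21/11 = 1.90909.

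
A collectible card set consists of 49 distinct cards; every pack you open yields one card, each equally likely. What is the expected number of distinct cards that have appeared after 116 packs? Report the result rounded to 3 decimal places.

44.518

For each card, P(seen in 116 packs) = 1 - (48/49)^116 = 0.9085.
By linearity of expectation, E[distinct seen] = 49·(1 - (48/49)^116) = 44.5184.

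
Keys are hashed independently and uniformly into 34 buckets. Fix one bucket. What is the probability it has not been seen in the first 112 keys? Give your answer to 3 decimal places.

0.035

Each key misses the fixed bucket with probability (34-1)/34 = 33/34, independently.
P(still missing after 112) = (33/34)^112 = 0.0353.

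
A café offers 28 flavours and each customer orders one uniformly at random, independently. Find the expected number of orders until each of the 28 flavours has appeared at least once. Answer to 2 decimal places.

The wait to go from k to k+1 distinct flavours is geometric with mean 28/(28-k).
E[T] = 28/28 + 28/27 + 28/26 + ... + 28/2 + 28/1 = 28·H_{28}.
H_{28} = 3.927, so E[T] = 109.961.

109.96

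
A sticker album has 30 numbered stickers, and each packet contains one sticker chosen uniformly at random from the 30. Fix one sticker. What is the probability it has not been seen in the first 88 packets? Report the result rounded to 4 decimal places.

Each packet misses the fixed sticker with probability (30-1)/30 = 29/30, independently.
P(still missing after 88) = (29/30)^88 = 0.05062.

0.0506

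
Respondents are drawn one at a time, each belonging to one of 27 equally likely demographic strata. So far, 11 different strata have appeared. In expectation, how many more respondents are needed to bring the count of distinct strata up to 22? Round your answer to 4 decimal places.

29.6297

With k distinct strata already seen, the next new one takes an expected 27/(27-k) respondents.
Sum over k = 11,...,21: E = 27/16 + 27/15 + 27/14 + ... + 27/7 + 27/6 = 29.62968.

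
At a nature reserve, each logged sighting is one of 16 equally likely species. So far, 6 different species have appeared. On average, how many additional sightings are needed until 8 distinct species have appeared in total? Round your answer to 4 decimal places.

From k distinct to k+1 distinct takes on average 16/(16-k) sightings.
Sum over k = 6,...,7: E = 16/10 + 16/9 = 3.37778.

3.3778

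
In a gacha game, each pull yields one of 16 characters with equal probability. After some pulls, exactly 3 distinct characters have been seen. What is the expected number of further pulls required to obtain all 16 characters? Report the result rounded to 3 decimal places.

With k distinct characters already seen, the next new one takes an expected 16/(16-k) pulls.
Sum over k = 3,...,15: E = 16/13 + 16/12 + 16/11 + ... + 16/2 + 16/1 = 50.8821.

50.882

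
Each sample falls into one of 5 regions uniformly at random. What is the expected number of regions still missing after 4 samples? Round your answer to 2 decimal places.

For each region, P(unseen after 4) = (4/5)^4 = 0.410.
By linearity of expectation, E[unseen] = 5·(4/5)^4 = 2.048.

2.05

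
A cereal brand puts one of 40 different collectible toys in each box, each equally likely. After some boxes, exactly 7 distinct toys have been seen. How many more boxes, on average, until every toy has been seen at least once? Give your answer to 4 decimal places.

With k distinct toys already seen, the next new one takes an expected 40/(40-k) boxes.
Sum over k = 7,...,39: E = 40/33 + 40/32 + 40/31 + ... + 40/2 + 40/1 = 163.55193.

163.5519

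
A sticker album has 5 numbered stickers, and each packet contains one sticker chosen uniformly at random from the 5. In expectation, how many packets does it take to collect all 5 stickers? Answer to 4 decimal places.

Split into phases: going from k distinct to k+1 distinct takes on average 5/(5-k) packets.
E[T] = 5/5 + 5/4 + 5/3 + 5/2 + 5/1 = 5·H_{5}.
H_{5} = 2.28333, so E[T] = 11.41667.

11.4167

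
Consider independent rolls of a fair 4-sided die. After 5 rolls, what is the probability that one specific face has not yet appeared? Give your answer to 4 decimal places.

Each roll misses the fixed face with probability (4-1)/4 = 3/4, independently.
P(still missing after 5) = (3/4)^5 = 0.23730.

0.2373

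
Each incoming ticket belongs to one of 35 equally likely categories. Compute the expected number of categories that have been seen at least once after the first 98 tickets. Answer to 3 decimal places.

32.957

For each category, P(seen in 98 tickets) = 1 - (34/35)^98 = 0.9416.
By linearity of expectation, E[distinct seen] = 35·(1 - (34/35)^98) = 32.9567.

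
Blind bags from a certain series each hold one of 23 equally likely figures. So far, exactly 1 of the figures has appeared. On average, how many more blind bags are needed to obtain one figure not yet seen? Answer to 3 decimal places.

1.045

Each blind bag yields a new figure with probability (23-1)/23 = 22/23, so the wait is geometric with mean 23/22.
E = 23/22 = 1.0455.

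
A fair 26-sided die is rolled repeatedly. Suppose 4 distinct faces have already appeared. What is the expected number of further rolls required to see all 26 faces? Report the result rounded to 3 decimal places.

95.961

The wait to go from k to k+1 distinct faces is geometric with mean 26/(26-k).
Sum over k = 4,...,25: E = 26/22 + 26/21 + 26/20 + ... + 26/2 + 26/1 = 95.9611.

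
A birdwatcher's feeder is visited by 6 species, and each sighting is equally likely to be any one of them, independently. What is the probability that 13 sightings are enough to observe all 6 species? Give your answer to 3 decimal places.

0.514

By inclusion–exclusion over which species are missing,
P(all seen) = Σ_{j=0}^{6} (-1)^j C(6,j)((6-j)/6)^13
= 1.0000 - 0.5608 + 0.0771 - 0.0024 + 0.0000 - 0.0000 + 0.0000
= 0.5139.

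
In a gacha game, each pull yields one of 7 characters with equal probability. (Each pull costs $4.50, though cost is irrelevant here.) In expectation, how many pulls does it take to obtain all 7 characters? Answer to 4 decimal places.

18.1500

The wait to go from k to k+1 distinct characters is geometric with mean 7/(7-k).
E[T] = 7/7 + 7/6 + 7/5 + ... + 7/2 + 7/1 = 7·H_{7}.
H_{7} = 2.59286, so E[T] = 18.15000.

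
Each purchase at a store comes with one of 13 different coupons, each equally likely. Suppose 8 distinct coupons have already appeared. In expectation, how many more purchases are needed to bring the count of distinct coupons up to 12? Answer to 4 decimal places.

From k distinct to k+1 distinct takes on average 13/(13-k) purchases.
Sum over k = 8,...,11: E = 13/5 + 13/4 + 13/3 + 13/2 = 16.68333.

16.6833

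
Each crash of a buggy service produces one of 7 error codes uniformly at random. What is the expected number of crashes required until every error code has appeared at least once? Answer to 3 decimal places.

After k distinct error codes have appeared, the next crash gives a new one with probability (7-k)/7, so the expected wait for the (k+1)-th is 7/(7-k).
E[T] = 7/7 + 7/6 + 7/5 + ... + 7/2 + 7/1 = 7·H_{7}.
H_{7} = 2.5929, so E[T] = 18.1500.

18.150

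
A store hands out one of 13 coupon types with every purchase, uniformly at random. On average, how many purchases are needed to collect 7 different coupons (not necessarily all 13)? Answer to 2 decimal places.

With k distinct coupons already seen, the next new one arrives after an expected 13/(13-k) purchases.
Sum over k = 0,...,6: E = 13/13 + 13/12 + 13/11 + ... + 13/8 + 13/7 = 9.492.

9.49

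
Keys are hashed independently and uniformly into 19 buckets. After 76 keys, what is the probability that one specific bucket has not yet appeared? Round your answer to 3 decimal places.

0.016

On each key the fixed bucket fails to appear with probability 18/19.
P(still missing after 76) = (18/19)^76 = 0.0164.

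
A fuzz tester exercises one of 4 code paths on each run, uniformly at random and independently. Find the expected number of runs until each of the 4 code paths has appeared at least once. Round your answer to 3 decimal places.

Split into phases: going from k distinct to k+1 distinct takes on average 4/(4-k) runs.
E[T] = 4/4 + 4/3 + 4/2 + 4/1 = 4·H_{4}.
H_{4} = 2.0833, so E[T] = 8.3333.

8.333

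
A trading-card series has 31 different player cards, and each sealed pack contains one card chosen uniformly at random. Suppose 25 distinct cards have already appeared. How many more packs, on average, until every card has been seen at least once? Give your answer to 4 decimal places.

75.9500

From k distinct to k+1 distinct takes on average 31/(31-k) packs.
Sum over k = 25,...,30: E = 31/6 + 31/5 + 31/4 + 31/3 + 31/2 + 31/1 = 75.95000.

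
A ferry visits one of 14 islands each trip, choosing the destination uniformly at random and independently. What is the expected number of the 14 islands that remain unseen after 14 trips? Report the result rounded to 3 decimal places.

For each island, P(unseen after 14) = (13/14)^14 = 0.3543.
By linearity of expectation, E[unseen] = 14·(13/14)^14 = 4.9607.

4.961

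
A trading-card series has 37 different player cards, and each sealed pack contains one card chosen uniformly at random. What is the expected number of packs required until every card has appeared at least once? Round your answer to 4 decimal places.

155.4587

After k distinct cards have appeared, the next pack gives a new one with probability (37-k)/37, so the expected wait for the (k+1)-th is 37/(37-k).
E[T] = 37/37 + 37/36 + 37/35 + ... + 37/2 + 37/1 = 37·H_{37}.
H_{37} = 4.20159, so E[T] = 155.45869.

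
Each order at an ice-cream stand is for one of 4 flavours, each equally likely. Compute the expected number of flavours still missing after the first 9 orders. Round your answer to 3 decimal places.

0.300

For each flavour, P(unseen after 9) = (3/4)^9 = 0.0751.
By linearity of expectation, E[unseen] = 4·(3/4)^9 = 0.3003.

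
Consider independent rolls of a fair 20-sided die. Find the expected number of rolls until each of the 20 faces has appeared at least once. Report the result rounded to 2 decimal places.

Split into phases: going from k distinct to k+1 distinct takes on average 20/(20-k) rolls.
E[T] = 20/20 + 20/19 + 20/18 + ... + 20/2 + 20/1 = 20·H_{20}.
H_{20} = 3.598, so E[T] = 71.955.

71.95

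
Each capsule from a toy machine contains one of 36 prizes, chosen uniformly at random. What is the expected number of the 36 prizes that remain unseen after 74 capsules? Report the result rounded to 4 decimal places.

For each prize, P(unseen after 74) = (35/36)^74 = 0.12435.
By linearity of expectation, E[unseen] = 36·(35/36)^74 = 4.47665.

4.4766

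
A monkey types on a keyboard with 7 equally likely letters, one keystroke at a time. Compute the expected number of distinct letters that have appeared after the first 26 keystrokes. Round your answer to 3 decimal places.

For each letter, P(seen in 26 keystrokes) = 1 - (6/7)^26 = 0.9818.
By linearity of expectation, E[distinct seen] = 7·(1 - (6/7)^26) = 6.8728.

6.873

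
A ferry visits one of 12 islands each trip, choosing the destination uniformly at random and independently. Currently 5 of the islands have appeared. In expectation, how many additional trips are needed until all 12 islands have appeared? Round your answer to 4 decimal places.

31.1143

With k distinct islands already seen, the next new one takes an expected 12/(12-k) trips.
Sum over k = 5,...,11: E = 12/7 + 12/6 + 12/5 + ... + 12/2 + 12/1 = 31.11429.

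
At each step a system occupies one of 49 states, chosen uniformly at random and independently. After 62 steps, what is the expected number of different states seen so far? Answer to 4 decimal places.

35.3543

For each state, P(seen in 62 steps) = 1 - (48/49)^62 = 0.72152.
By linearity of expectation, E[distinct seen] = 49·(1 - (48/49)^62) = 35.35430.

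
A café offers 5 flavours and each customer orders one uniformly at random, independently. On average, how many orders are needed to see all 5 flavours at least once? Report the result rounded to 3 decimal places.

After k distinct flavours have appeared, the next order gives a new one with probability (5-k)/5, so the expected wait for the (k+1)-th is 5/(5-k).
E[T] = 5/5 + 5/4 + 5/3 + 5/2 + 5/1 = 5·H_{5}.
H_{5} = 2.2833, so E[T] = 11.4167.

11.417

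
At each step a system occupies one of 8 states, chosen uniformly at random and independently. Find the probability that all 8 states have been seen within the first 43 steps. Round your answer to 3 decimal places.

By inclusion–exclusion over which states are missing,
P(all seen) = Σ_{j=0}^{8} (-1)^j C(8,j)((8-j)/8)^43
= 1.0000 - 0.0257 + 0.0001 - 0.0000 + 0.0000 - 0.0000 + 0.0000 - 0.0000 + 0.0000
= 0.9744.

0.974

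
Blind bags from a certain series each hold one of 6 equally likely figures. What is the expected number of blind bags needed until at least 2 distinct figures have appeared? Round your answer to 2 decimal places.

2.20

With k distinct figures already seen, the next new one arrives after an expected 6/(6-k) blind bags.
Sum over k = 0,...,1: E = 6/6 + 6/5 = 2.200.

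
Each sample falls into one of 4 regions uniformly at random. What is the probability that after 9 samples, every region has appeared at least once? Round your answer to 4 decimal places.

0.7114

Let A_i be the event that region i is missing after 9 samples. By inclusion–exclusion on the A_i,
P(all seen) = Σ_{j=0}^{4} (-1)^j C(4,j)((4-j)/4)^9
= 1.00000 - 0.30034 + 0.01172 - 0.00002 + 0.00000
= 0.71136.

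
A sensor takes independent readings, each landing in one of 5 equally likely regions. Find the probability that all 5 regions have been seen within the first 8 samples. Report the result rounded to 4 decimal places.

0.3226

By inclusion–exclusion over which regions are missing,
P(all seen) = Σ_{j=0}^{5} (-1)^j C(5,j)((5-j)/5)^8
= 1.00000 - 0.83886 + 0.16796 - 0.00655 + 0.00001 - 0.00000
= 0.32256.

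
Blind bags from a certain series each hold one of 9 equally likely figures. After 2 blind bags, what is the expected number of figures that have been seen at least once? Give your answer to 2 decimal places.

1.89

For each figure, P(seen in 2 blind bags) = 1 - (8/9)^2 = 0.210.
By linearity of expectation, E[distinct seen] = 9·(1 - (8/9)^2) = 1.889.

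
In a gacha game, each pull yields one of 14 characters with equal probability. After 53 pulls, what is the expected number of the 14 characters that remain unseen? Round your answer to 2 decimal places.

For each character, P(unseen after 53) = (13/14)^53 = 0.020.
By linearity of expectation, E[unseen] = 14·(13/14)^53 = 0.276.

0.28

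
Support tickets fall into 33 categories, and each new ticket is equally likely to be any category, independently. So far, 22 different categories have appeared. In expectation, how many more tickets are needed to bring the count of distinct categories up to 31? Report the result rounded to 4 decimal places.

From k distinct to k+1 distinct takes on average 33/(33-k) tickets.
Sum over k = 22,...,30: E = 33/11 + 33/10 + 33/9 + ... + 33/4 + 33/3 = 50.15595.

50.1560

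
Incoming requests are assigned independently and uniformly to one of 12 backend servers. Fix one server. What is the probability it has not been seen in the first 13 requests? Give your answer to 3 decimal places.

0.323

Each request misses the fixed server with probability (12-1)/12 = 11/12, independently.
P(still missing after 13) = (11/12)^13 = 0.3227.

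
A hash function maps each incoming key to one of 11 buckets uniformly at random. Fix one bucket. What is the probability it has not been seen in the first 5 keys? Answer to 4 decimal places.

Each key misses the fixed bucket with probability (11-1)/11 = 10/11, independently.
P(still missing after 5) = (10/11)^5 = 0.62092.

0.6209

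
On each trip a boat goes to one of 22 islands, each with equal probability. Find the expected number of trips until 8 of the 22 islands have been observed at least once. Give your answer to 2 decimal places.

Going from k to k+1 distinct takes a geometric number of trips with mean 22/(22-k).
Sum over k = 0,...,7: E = 22/22 + 22/21 + 22/20 + ... + 22/16 + 22/15 = 9.664.

9.66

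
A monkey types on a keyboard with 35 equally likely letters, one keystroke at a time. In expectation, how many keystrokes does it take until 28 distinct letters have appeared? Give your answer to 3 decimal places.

54.387

With k distinct letters already seen, the next new one arrives after an expected 35/(35-k) keystrokes.
Sum over k = 0,...,27: E = 35/35 + 35/34 + 35/33 + ... + 35/9 + 35/8 = 54.3873.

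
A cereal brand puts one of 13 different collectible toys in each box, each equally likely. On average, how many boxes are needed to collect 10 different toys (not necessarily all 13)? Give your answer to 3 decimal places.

Going from k to k+1 distinct takes a geometric number of boxes with mean 13/(13-k).
Sum over k = 0,...,9: E = 13/13 + 13/12 + 13/11 + ... + 13/5 + 13/4 = 17.5084.

17.508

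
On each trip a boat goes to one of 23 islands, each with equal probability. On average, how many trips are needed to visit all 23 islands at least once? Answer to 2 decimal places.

85.89

The wait to go from k to k+1 distinct islands is geometric with mean 23/(23-k).
E[T] = 23/23 + 23/22 + 23/21 + ... + 23/2 + 23/1 = 23·H_{23}.
H_{23} = 3.734, so E[T] = 85.889.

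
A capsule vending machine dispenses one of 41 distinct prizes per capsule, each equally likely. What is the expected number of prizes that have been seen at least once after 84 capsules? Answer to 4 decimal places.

For each prize, P(seen in 84 capsules) = 1 - (40/41)^84 = 0.87434.
By linearity of expectation, E[distinct seen] = 41·(1 - (40/41)^84) = 35.84796.

35.8480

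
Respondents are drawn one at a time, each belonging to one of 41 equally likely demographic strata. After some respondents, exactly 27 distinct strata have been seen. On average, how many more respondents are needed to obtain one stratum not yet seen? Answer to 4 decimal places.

2.9286

The number of respondents until the next new stratum is geometric with success probability 14/41, so its mean is 41/14.
E = 41/14 = 2.92857.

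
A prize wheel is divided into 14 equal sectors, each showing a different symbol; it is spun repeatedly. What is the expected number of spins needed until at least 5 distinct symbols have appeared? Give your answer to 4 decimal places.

Going from k to k+1 distinct takes a geometric number of spins with mean 14/(14-k).
Sum over k = 0,...,4: E = 14/14 + 14/13 + 14/12 + 14/11 + 14/10 = 5.91632.

5.9163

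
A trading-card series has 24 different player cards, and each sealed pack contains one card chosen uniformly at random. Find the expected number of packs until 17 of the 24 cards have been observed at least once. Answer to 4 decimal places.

With k distinct cards already seen, the next new one arrives after an expected 24/(24-k) packs.
Sum over k = 0,...,16: E = 24/24 + 24/23 + 24/22 + ... + 24/9 + 24/8 = 28.39442.

28.3944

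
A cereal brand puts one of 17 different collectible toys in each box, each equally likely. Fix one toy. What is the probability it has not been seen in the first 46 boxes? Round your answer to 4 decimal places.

On each box the fixed toy fails to appear with probability 16/17.
P(still missing after 46) = (16/17)^46 = 0.06150.

0.0615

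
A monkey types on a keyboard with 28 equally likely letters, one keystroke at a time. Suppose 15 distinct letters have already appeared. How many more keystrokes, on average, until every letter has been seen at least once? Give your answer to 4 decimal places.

89.0437

From k distinct to k+1 distinct takes on average 28/(28-k) keystrokes.
Sum over k = 15,...,27: E = 28/13 + 28/12 + 28/11 + ... + 28/2 + 28/1 = 89.04375.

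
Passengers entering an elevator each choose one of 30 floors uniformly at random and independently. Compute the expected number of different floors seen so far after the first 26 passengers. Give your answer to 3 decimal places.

For each floor, P(seen in 26 passengers) = 1 - (29/30)^26 = 0.5858.
By linearity of expectation, E[distinct seen] = 30·(1 - (29/30)^26) = 17.5744.

17.574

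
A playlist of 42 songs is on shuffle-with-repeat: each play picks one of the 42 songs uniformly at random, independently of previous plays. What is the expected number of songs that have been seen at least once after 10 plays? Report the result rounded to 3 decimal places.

For each song, P(seen in 10 plays) = 1 - (41/42)^10 = 0.2141.
By linearity of expectation, E[distinct seen] = 42·(1 - (41/42)^10) = 8.9938.

8.994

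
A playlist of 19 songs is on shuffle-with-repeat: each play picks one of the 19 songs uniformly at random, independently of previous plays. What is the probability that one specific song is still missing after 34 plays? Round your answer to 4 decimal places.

0.1591

On each play the fixed song fails to appear with probability 18/19.
P(still missing after 34) = (18/19)^34 = 0.15909.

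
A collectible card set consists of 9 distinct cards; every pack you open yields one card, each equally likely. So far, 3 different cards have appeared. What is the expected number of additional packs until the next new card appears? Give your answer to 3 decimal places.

1.500

Each pack yields a new card with probability (9-3)/9 = 6/9, so the wait is geometric with mean 9/6.
E = 9/6 = 1.5000.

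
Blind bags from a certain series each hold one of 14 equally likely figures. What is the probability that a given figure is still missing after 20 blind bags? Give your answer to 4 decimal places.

On each blind bag the fixed figure fails to appear with probability 13/14.
P(still missing after 20) = (13/14)^20 = 0.22715.

0.2271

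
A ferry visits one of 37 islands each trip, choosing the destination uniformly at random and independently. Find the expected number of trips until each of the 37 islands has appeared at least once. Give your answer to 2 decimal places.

155.46

Split into phases: going from k distinct to k+1 distinct takes on average 37/(37-k) trips.
E[T] = 37/37 + 37/36 + 37/35 + ... + 37/2 + 37/1 = 37·H_{37}.
H_{37} = 4.202, so E[T] = 155.459.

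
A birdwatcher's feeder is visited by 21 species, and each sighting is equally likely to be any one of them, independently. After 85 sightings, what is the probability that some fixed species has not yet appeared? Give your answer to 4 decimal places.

On each sighting the fixed species fails to appear with probability 20/21.
P(still missing after 85) = (20/21)^85 = 0.01581.

0.0158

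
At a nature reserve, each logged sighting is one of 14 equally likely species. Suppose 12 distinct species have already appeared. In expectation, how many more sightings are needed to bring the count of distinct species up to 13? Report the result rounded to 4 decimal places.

7.0000

The wait to go from k to k+1 distinct species is geometric with mean 14/(14-k).
Only the k = 12 term is needed: E = 14/2 = 7.00000.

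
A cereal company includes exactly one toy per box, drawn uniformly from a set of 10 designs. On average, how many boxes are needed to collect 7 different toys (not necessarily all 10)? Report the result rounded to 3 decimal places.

Going from k to k+1 distinct takes a geometric number of boxes with mean 10/(10-k).
Sum over k = 0,...,6: E = 10/10 + 10/9 + 10/8 + ... + 10/5 + 10/4 = 10.9563.

10.956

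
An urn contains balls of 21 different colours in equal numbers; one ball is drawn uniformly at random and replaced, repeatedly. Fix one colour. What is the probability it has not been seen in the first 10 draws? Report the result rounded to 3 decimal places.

Each draw misses the fixed colour with probability (21-1)/21 = 20/21, independently.
P(still missing after 10) = (20/21)^10 = 0.6139.

0.614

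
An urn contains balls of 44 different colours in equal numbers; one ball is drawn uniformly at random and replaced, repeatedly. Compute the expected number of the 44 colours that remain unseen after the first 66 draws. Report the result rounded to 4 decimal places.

For each colour, P(unseen after 66) = (43/44)^66 = 0.21930.
By linearity of expectation, E[unseen] = 44·(43/44)^66 = 9.64926.

9.6493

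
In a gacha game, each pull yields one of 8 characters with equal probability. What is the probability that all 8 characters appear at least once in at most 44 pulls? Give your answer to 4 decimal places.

0.9776

By inclusion–exclusion over which characters are missing,
P(all seen) = Σ_{j=0}^{8} (-1)^j C(8,j)((8-j)/8)^44
= 1.00000 - 0.02246 + 0.00009 - 0.00000 + 0.00000 - 0.00000 + 0.00000 - 0.00000 + 0.00000
= 0.97763.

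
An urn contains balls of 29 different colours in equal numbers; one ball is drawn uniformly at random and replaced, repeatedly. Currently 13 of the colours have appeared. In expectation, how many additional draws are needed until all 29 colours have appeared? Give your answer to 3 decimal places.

98.041

From k distinct to k+1 distinct takes on average 29/(29-k) draws.
Sum over k = 13,...,28: E = 29/16 + 29/15 + 29/14 + ... + 29/2 + 29/1 = 98.0411.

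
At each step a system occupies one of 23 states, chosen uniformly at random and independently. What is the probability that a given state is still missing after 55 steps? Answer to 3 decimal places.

0.087

Each step misses the fixed state with probability (23-1)/23 = 22/23, independently.
P(still missing after 55) = (22/23)^55 = 0.0867.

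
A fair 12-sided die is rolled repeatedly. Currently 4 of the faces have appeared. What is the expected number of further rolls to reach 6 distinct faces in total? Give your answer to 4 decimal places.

The wait to go from k to k+1 distinct faces is geometric with mean 12/(12-k).
Sum over k = 4,...,5: E = 12/8 + 12/7 = 3.21429.

3.2143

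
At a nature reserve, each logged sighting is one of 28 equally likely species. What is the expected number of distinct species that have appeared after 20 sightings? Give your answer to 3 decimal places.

For each species, P(seen in 20 sightings) = 1 - (27/28)^20 = 0.5168.
By linearity of expectation, E[distinct seen] = 28·(1 - (27/28)^20) = 14.4708.

14.471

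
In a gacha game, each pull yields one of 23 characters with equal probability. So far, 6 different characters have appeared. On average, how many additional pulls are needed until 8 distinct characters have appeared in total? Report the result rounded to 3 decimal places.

2.790

With k distinct characters already seen, the next new one takes an expected 23/(23-k) pulls.
Sum over k = 6,...,7: E = 23/17 + 23/16 = 2.7904.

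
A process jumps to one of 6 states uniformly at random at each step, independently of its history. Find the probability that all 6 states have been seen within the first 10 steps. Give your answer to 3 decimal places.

0.272

By inclusion–exclusion over which states are missing,
P(all seen) = Σ_{j=0}^{6} (-1)^j C(6,j)((6-j)/6)^10
= 1.0000 - 0.9690 + 0.2601 - 0.0195 + 0.0003 - 0.0000 + 0.0000
= 0.2718.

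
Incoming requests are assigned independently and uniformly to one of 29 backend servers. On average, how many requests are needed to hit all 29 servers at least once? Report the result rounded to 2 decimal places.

114.89

The wait to go from k to k+1 distinct servers is geometric with mean 29/(29-k).
E[T] = 29/29 + 29/28 + 29/27 + ... + 29/2 + 29/1 = 29·H_{29}.
H_{29} = 3.962, so E[T] = 114.888.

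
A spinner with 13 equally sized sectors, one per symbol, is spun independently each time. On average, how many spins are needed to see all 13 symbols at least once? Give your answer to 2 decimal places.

41.34

After k distinct symbols have appeared, the next spin gives a new one with probability (13-k)/13, so the expected wait for the (k+1)-th is 13/(13-k).
E[T] = 13/13 + 13/12 + 13/11 + ... + 13/2 + 13/1 = 13·H_{13}.
H_{13} = 3.180, so E[T] = 41.342.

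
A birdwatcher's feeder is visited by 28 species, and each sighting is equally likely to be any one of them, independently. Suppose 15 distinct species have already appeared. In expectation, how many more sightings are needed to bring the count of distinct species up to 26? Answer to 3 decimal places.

The wait to go from k to k+1 distinct species is geometric with mean 28/(28-k).
Sum over k = 15,...,25: E = 28/13 + 28/12 + 28/11 + ... + 28/4 + 28/3 = 47.0437.

47.044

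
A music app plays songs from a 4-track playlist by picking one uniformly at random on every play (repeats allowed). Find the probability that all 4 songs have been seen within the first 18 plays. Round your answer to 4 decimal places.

Let A_i be the event that song i is missing after 18 plays. By inclusion–exclusion on the A_i,
P(all seen) = Σ_{j=0}^{4} (-1)^j C(4,j)((4-j)/4)^18
= 1.00000 - 0.02255 + 0.00002 - 0.00000 + 0.00000
= 0.97747.

0.9775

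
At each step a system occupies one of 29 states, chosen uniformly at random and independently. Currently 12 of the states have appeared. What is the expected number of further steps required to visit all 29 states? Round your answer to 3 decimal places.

From k distinct to k+1 distinct takes on average 29/(29-k) steps.
Sum over k = 12,...,28: E = 29/17 + 29/16 + 29/15 + ... + 29/2 + 29/1 = 99.7470.

99.747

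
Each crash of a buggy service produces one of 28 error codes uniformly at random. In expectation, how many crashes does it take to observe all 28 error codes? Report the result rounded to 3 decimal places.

Split into phases: going from k distinct to k+1 distinct takes on average 28/(28-k) crashes.
E[T] = 28/28 + 28/27 + 28/26 + ... + 28/2 + 28/1 = 28·H_{28}.
H_{28} = 3.9272, so E[T] = 109.9608.

109.961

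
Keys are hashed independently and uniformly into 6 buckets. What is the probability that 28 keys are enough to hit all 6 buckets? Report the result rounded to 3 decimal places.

Let A_i be the event that bucket i is missing after 28 keys. By inclusion–exclusion on the A_i,
P(all seen) = Σ_{j=0}^{6} (-1)^j C(6,j)((6-j)/6)^28
= 1.0000 - 0.0364 + 0.0002 - 0.0000 + 0.0000 - 0.0000 + 0.0000
= 0.9638.

0.964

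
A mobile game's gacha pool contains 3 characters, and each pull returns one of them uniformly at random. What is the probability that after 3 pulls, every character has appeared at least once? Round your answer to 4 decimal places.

Let A_i be the event that character i is missing after 3 pulls. By inclusion–exclusion on the A_i,
P(all seen) = Σ_{j=0}^{3} (-1)^j C(3,j)((3-j)/3)^3
= 1.00000 - 0.88889 + 0.11111 - 0.00000
= 0.22222.

0.2222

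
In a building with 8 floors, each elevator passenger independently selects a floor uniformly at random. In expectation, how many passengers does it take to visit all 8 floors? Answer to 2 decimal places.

21.74

After k distinct floors have appeared, the next passenger gives a new one with probability (8-k)/8, so the expected wait for the (k+1)-th is 8/(8-k).
E[T] = 8/8 + 8/7 + 8/6 + ... + 8/2 + 8/1 = 8·H_{8}.
H_{8} = 2.718, so E[T] = 21.743.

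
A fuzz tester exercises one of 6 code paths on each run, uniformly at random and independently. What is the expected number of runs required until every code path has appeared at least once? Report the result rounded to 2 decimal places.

14.70

Split into phases: going from k distinct to k+1 distinct takes on average 6/(6-k) runs.
E[T] = 6/6 + 6/5 + 6/4 + 6/3 + 6/2 + 6/1 = 6·H_{6}.
H_{6} = 2.450, so E[T] = 14.700.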